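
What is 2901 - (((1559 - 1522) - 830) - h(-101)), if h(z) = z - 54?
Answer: 3539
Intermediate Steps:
h(z) = -54 + z
2901 - (((1559 - 1522) - 830) - h(-101)) = 2901 - (((1559 - 1522) - 830) - (-54 - 101)) = 2901 - ((37 - 830) - 1*(-155)) = 2901 - (-793 + 155) = 2901 - 1*(-638) = 2901 + 638 = 3539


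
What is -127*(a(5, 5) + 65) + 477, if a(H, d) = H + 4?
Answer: -8921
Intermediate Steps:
a(H, d) = 4 + H
-127*(a(5, 5) + 65) + 477 = -127*((4 + 5) + 65) + 477 = -127*(9 + 65) + 477 = -127*74 + 477 = -9398 + 477 = -8921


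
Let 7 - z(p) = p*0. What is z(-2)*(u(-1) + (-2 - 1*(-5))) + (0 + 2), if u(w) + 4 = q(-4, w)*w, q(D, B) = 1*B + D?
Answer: 30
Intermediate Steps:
z(p) = 7 (z(p) = 7 - p*0 = 7 - 1*0 = 7 + 0 = 7)
q(D, B) = B + D
u(w) = -4 + w*(-4 + w) (u(w) = -4 + (w - 4)*w = -4 + (-4 + w)*w = -4 + w*(-4 + w))
z(-2)*(u(-1) + (-2 - 1*(-5))) + (0 + 2) = 7*((-4 - (-4 - 1)) + (-2 - 1*(-5))) + (0 + 2) = 7*((-4 - 1*(-5)) + (-2 + 5)) + 2 = 7*((-4 + 5) + 3) + 2 = 7*(1 + 3) + 2 = 7*4 + 2 = 28 + 2 = 30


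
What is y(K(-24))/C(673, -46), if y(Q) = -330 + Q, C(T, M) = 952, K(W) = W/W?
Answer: -47/136 ≈ -0.34559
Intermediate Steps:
K(W) = 1
y(K(-24))/C(673, -46) = (-330 + 1)/952 = -329*1/952 = -47/136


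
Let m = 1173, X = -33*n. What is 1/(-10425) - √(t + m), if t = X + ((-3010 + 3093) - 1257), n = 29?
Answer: -1/10425 - I*√958 ≈ -9.5923e-5 - 30.952*I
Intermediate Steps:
X = -957 (X = -33*29 = -957)
t = -2131 (t = -957 + ((-3010 + 3093) - 1257) = -957 + (83 - 1257) = -957 - 1174 = -2131)
1/(-10425) - √(t + m) = 1/(-10425) - √(-2131 + 1173) = -1/10425 - √(-958) = -1/10425 - I*√958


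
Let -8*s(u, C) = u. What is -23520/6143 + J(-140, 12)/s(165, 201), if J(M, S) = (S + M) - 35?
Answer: 4129672/1013595 ≈ 4.0743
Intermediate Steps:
s(u, C) = -u/8
J(M, S) = -35 + M + S (J(M, S) = (M + S) - 35 = -35 + M + S)
-23520/6143 + J(-140, 12)/s(165, 201) = -23520/6143 + (-35 - 140 + 12)/((-⅛*165)) = -23520*1/6143 - 163/(-165/8) = -23520/6143 - 163*(-8/165) = -23520/6143 + 1304/165 = 4129672/1013595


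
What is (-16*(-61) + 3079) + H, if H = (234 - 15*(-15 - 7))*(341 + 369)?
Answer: 404495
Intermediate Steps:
H = 400440 (H = (234 - 15*(-22))*710 = (234 + 330)*710 = 564*710 = 400440)
(-16*(-61) + 3079) + H = (-16*(-61) + 3079) + 400440 = (976 + 3079) + 400440 = 4055 + 400440 = 404495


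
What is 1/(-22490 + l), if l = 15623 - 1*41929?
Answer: -1/48796 ≈ -2.0493e-5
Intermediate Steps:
l = -26306 (l = 15623 - 41929 = -26306)
1/(-22490 + l) = 1/(-22490 - 26306) = 1/(-48796) = -1/48796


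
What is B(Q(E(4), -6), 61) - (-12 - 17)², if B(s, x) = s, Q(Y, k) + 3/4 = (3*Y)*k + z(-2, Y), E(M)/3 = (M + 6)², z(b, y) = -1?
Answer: -24971/4 ≈ -6242.8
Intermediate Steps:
E(M) = 3*(6 + M)² (E(M) = 3*(M + 6)² = 3*(6 + M)²)
Q(Y, k) = -7/4 + 3*Y*k (Q(Y, k) = -¾ + ((3*Y)*k - 1) = -¾ + (3*Y*k - 1) = -¾ + (-1 + 3*Y*k) = -7/4 + 3*Y*k)
B(Q(E(4), -6), 61) - (-12 - 17)² = (-7/4 + 3*(3*(6 + 4)²)*(-6)) - (-12 - 17)² = (-7/4 + 3*(3*10²)*(-6)) - 1*(-29)² = (-7/4 + 3*(3*100)*(-6)) - 1*841 = (-7/4 + 3*300*(-6)) - 841 = (-7/4 - 5400) - 841 = -21607/4 - 841 = -24971/4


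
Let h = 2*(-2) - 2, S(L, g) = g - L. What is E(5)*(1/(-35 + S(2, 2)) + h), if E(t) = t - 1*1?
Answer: -844/35 ≈ -24.114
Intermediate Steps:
E(t) = -1 + t (E(t) = t - 1 = -1 + t)
h = -6 (h = -4 - 2 = -6)
E(5)*(1/(-35 + S(2, 2)) + h) = (-1 + 5)*(1/(-35 + (2 - 1*2)) - 6) = 4*(1/(-35 + (2 - 2)) - 6) = 4*(1/(-35 + 0) - 6) = 4*(1/(-35) - 6) = 4*(-1/35 - 6) = 4*(-211/35) = -844/35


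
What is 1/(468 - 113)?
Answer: 1/355 ≈ 0.0028169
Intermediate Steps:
1/(468 - 113) = 1/355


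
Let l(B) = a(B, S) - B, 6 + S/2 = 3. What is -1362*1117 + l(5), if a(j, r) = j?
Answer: -1521354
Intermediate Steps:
S = -6 (S = -12 + 2*3 = -12 + 6 = -6)
l(B) = 0 (l(B) = B - B = 0)
-1362*1117 + l(5) = -1362*1117 + 0 = -1521354 + 0 = -1521354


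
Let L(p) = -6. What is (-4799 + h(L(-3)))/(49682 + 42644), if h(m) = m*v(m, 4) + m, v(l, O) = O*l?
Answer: -4661/92326 ≈ -0.050484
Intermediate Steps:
h(m) = m + 4*m**2 (h(m) = m*(4*m) + m = 4*m**2 + m = m + 4*m**2)
(-4799 + h(L(-3)))/(49682 + 42644) = (-4799 - 6*(1 + 4*(-6)))/(49682 + 42644) = (-4799 - 6*(1 - 24))/92326 = (-4799 - 6*(-23))*(1/92326) = (-4799 + 138)*(1/92326) = -4661*1/92326 = -4661/92326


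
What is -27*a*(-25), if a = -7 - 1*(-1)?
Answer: -4050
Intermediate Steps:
a = -6 (a = -7 + 1 = -6)
-27*a*(-25) = -27*(-6)*(-25) = 162*(-25) = -4050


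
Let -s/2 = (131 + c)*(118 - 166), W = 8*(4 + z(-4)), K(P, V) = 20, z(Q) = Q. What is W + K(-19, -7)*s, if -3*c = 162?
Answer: 147840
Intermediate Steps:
c = -54 (c = -⅓*162 = -54)
W = 0 (W = 8*(4 - 4) = 8*0 = 0)
s = 7392 (s = -2*(131 - 54)*(118 - 166) = -154*(-48) = -2*(-3696) = 7392)
W + K(-19, -7)*s = 0 + 20*7392 = 0 + 147840 = 147840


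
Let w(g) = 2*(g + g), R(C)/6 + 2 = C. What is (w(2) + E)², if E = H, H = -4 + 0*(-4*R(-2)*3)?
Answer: 16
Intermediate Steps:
R(C) = -12 + 6*C
w(g) = 4*g (w(g) = 2*(2*g) = 4*g)
H = -4 (H = -4 + 0*(-4*(-12 + 6*(-2))*3) = -4 + 0*(-4*(-12 - 12)*3) = -4 + 0*(-4*(-24)*3) = -4 + 0*(96*3) = -4 + 0*288 = -4 + 0 = -4)
E = -4
(w(2) + E)² = (4*2 - 4)² = (8 - 4)² = 4² = 16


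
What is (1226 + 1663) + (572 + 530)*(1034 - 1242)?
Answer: -226327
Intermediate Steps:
(1226 + 1663) + (572 + 530)*(1034 - 1242) = 2889 + 1102*(-208) = 2889 - 229216 = -226327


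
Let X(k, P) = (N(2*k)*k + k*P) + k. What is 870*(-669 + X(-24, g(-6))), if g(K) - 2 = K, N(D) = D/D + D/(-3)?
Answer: -874350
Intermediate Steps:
N(D) = 1 - D/3 (N(D) = 1 + D*(-⅓) = 1 - D/3)
g(K) = 2 + K
X(k, P) = k + P*k + k*(1 - 2*k/3) (X(k, P) = ((1 - 2*k/3)*k + k*P) + k = ((1 - 2*k/3)*k + P*k) + k = (k*(1 - 2*k/3) + P*k) + k = (P*k + k*(1 - 2*k/3)) + k = k + P*k + k*(1 - 2*k/3))
870*(-669 + X(-24, g(-6))) = 870*(-669 + (⅓)*(-24)*(6 - 2*(-24) + 3*(2 - 6))) = 870*(-669 + (⅓)*(-24)*(6 + 48 + 3*(-4))) = 870*(-669 + (⅓)*(-24)*(6 + 48 - 12)) = 870*(-669 + (⅓)*(-24)*42) = 870*(-669 - 336) = 870*(-1005) = -874350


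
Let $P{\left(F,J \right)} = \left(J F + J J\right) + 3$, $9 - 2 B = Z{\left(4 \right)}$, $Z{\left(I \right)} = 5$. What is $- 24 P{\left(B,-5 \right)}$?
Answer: $-432$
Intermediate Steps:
$B = 2$ ($B = \frac{9}{2} - \frac{5}{2} = 2$)
$P{\left(F,J \right)} = 3 + J^{2} + F J$ ($P{\left(F,J \right)} = \left(F J + J^{2}\right) + 3 = \left(J^{2} + F J\right) + 3 = 3 + J^{2} + F J$)
$- 24 P{\left(B,-5 \right)} = - 24 \left(3 + \left(-5\right)^{2} + 2 \left(-5\right)\right) = - 24 \left(3 + 25 - 10\right) = \left(-24\right) 18 = -432$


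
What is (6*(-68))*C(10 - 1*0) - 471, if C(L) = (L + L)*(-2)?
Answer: 15849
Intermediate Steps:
C(L) = -4*L (C(L) = (2*L)*(-2) = -4*L)
(6*(-68))*C(10 - 1*0) - 471 = (6*(-68))*(-4*(10 - 1*0)) - 471 = -(-1632)*(10 + 0) - 471 = -(-1632)*10 - 471 = -408*(-40) - 471 = 16320 - 471 = 15849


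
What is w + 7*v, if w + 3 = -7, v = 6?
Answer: 32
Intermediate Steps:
w = -10 (w = -3 - 7 = -10)
w + 7*v = -10 + 7*6 = -10 + 42 = 32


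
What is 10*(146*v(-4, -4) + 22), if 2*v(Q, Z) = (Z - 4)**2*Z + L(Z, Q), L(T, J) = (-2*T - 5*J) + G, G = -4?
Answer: -169140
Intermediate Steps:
L(T, J) = -4 - 5*J - 2*T (L(T, J) = (-2*T - 5*J) - 4 = (-5*J - 2*T) - 4 = -4 - 5*J - 2*T)
v(Q, Z) = -2 - Z - 5*Q/2 + Z*(-4 + Z)**2/2 (v(Q, Z) = ((Z - 4)**2*Z + (-4 - 5*Q - 2*Z))/2 = ((-4 + Z)**2*Z + (-4 - 5*Q - 2*Z))/2 = (Z*(-4 + Z)**2 + (-4 - 5*Q - 2*Z))/2 = (-4 - 5*Q - 2*Z + Z*(-4 + Z)**2)/2 = -2 - Z - 5*Q/2 + Z*(-4 + Z)**2/2)
10*(146*v(-4, -4) + 22) = 10*(146*(-2 - 1*(-4) - 5/2*(-4) + (1/2)*(-4)*(-4 - 4)**2) + 22) = 10*(146*(-2 + 4 + 10 + (1/2)*(-4)*(-8)**2) + 22) = 10*(146*(-2 + 4 + 10 + (1/2)*(-4)*64) + 22) = 10*(146*(-2 + 4 + 10 - 128) + 22) = 10*(146*(-116) + 22) = 10*(-16936 + 22) = 10*(-16914) = -169140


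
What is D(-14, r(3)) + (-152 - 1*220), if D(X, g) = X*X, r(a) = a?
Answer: -176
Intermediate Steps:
D(X, g) = X²
D(-14, r(3)) + (-152 - 1*220) = (-14)² + (-152 - 1*220) = 196 + (-152 - 220) = 196 - 372 = -176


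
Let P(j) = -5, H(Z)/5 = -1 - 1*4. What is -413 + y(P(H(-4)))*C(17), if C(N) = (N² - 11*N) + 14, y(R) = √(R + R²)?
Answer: -413 + 232*√5 ≈ 105.77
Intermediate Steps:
H(Z) = -25 (H(Z) = 5*(-1 - 1*4) = 5*(-1 - 4) = 5*(-5) = -25)
C(N) = 14 + N² - 11*N
-413 + y(P(H(-4)))*C(17) = -413 + √(-5*(1 - 5))*(14 + 17² - 11*17) = -413 + √(-5*(-4))*(14 + 289 - 187) = -413 + √20*116 = -413 + (2*√5)*116 = -413 + 232*√5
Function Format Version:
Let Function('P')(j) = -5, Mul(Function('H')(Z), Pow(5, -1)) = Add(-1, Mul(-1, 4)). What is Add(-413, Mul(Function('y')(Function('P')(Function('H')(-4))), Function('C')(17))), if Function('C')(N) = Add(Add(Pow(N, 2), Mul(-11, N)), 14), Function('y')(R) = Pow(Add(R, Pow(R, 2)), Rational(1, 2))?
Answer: Add(-413, Mul(232, Pow(5, Rational(1, 2)))) ≈ 105.77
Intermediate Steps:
Function('H')(Z) = -25 (Function('H')(Z) = Mul(5, Add(-1, Mul(-1, 4))) = Mul(5, Add(-1, -4)) = Mul(5, -5) = -25)
Function('C')(N) = Add(14, Pow(N, 2), Mul(-11, N))
Add(-413, Mul(Function('y')(Function('P')(Function('H')(-4))), Function('C')(17))) = Add(-413, Mul(Pow(Mul(-5, Add(1, -5)), Rational(1, 2)), Add(14, Pow(17, 2), Mul(-11, 17)))) = Add(-413, Mul(Pow(Mul(-5, -4), Rational(1, 2)), Add(14, 289, -187))) = Add(-413, Mul(Pow(20, Rational(1, 2)), 116)) = Add(-413, Mul(Mul(2, Pow(5, Rational(1, 2))), 116)) = Add(-413, Mul(232, Pow(5, Rational(1, 2))))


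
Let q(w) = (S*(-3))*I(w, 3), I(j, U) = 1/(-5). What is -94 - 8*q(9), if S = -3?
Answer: -398/5 ≈ -79.600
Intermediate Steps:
I(j, U) = -⅕
q(w) = -9/5 (q(w) = -3*(-3)*(-⅕) = 9*(-⅕) = -9/5)
-94 - 8*q(9) = -94 - 8*(-9/5) = -94 + 72/5 = -398/5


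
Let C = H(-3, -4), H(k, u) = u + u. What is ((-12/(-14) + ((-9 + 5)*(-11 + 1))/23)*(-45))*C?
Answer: 150480/161 ≈ 934.66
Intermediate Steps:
H(k, u) = 2*u
C = -8 (C = 2*(-4) = -8)
((-12/(-14) + ((-9 + 5)*(-11 + 1))/23)*(-45))*C = ((-12/(-14) + ((-9 + 5)*(-11 + 1))/23)*(-45))*(-8) = ((-12*(-1/14) - 4*(-10)*(1/23))*(-45))*(-8) = ((6/7 + 40*(1/23))*(-45))*(-8) = ((6/7 + 40/23)*(-45))*(-8) = ((418/161)*(-45))*(-8) = -18810/161*(-8) = 150480/161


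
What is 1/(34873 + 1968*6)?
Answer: 1/46681 ≈ 2.1422e-5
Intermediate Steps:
1/(34873 + 1968*6) = 1/(34873 + 11808) = 1/46681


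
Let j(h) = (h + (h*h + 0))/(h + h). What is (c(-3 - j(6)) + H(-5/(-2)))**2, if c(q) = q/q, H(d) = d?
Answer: 49/4 ≈ 12.250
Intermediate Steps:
j(h) = (h + h**2)/(2*h) (j(h) = (h + (h**2 + 0))/((2*h)) = (h + h**2)*(1/(2*h)) = (h + h**2)/(2*h))
c(q) = 1
(c(-3 - j(6)) + H(-5/(-2)))**2 = (1 - 5/(-2))**2 = (1 - 5*(-1/2))**2 = (1 + 5/2)**2 = (7/2)**2 = 49/4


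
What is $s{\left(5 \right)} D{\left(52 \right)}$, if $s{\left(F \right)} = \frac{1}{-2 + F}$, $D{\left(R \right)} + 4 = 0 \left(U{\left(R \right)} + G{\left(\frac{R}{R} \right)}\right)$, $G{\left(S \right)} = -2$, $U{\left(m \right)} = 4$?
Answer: $- \frac{4}{3} \approx -1.3333$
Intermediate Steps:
$D{\left(R \right)} = -4$ ($D{\left(R \right)} = -4 + 0 \left(4 - 2\right) = -4 + 0 \cdot 2 = -4 + 0 = -4$)
$s{\left(5 \right)} D{\left(52 \right)} = \frac{1}{-2 + 5} \left(-4\right) = \frac{1}{3} \left(-4\right) = - \frac{4}{3}$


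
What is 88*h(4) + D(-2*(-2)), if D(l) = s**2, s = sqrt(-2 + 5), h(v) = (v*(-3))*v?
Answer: -4221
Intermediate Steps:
h(v) = -3*v**2 (h(v) = (-3*v)*v = -3*v**2)
s = sqrt(3) ≈ 1.7320
D(l) = 3 (D(l) = (sqrt(3))**2 = 3)
88*h(4) + D(-2*(-2)) = 88*(-3*4**2) + 3 = 88*(-3*16) + 3 = 88*(-48) + 3 = -4224 + 3 = -4221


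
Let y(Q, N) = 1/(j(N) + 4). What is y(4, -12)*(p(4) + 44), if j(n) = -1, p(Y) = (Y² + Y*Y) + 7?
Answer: 83/3 ≈ 27.667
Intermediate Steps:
p(Y) = 7 + 2*Y² (p(Y) = (Y² + Y²) + 7 = 2*Y² + 7 = 7 + 2*Y²)
y(Q, N) = ⅓ (y(Q, N) = 1/(-1 + 4) = 1/3 = ⅓)
y(4, -12)*(p(4) + 44) = ((7 + 2*4²) + 44)/3 = ((7 + 2*16) + 44)/3 = ((7 + 32) + 44)/3 = (39 + 44)/3 = (⅓)*83 = 83/3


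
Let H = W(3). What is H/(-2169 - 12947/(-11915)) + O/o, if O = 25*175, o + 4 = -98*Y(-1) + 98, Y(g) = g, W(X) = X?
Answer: 3531324905/154984128 ≈ 22.785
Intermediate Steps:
H = 3
o = 192 (o = -4 + (-98*(-1) + 98) = -4 + (98 + 98) = -4 + 196 = 192)
O = 4375
H/(-2169 - 12947/(-11915)) + O/o = 3/(-2169 - 12947/(-11915)) + 4375/192 = 3/(-2169 - 12947*(-1/11915)) + 4375*(1/192) = 3/(-2169 + 12947/11915) + 4375/192 = 3/(-25830688/11915) + 4375/192 = 3*(-11915/25830688) + 4375/192 = -35745/25830688 + 4375/192 = 3531324905/154984128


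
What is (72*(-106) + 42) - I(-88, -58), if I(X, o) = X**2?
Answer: -15334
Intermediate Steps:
(72*(-106) + 42) - I(-88, -58) = (72*(-106) + 42) - 1*(-88)**2 = (-7632 + 42) - 1*7744 = -7590 - 7744 = -15334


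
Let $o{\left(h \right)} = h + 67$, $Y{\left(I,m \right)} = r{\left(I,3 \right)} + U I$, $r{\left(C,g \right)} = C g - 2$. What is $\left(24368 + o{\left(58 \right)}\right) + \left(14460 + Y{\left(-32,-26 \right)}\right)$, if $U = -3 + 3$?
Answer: $38855$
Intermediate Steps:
$r{\left(C,g \right)} = -2 + C g$
$U = 0$
$Y{\left(I,m \right)} = -2 + 3 I$ ($Y{\left(I,m \right)} = \left(-2 + I 3\right) + 0 I = \left(-2 + 3 I\right) + 0 = -2 + 3 I$)
$o{\left(h \right)} = 67 + h$
$\left(24368 + o{\left(58 \right)}\right) + \left(14460 + Y{\left(-32,-26 \right)}\right) = \left(24368 + \left(67 + 58\right)\right) + \left(14460 + \left(-2 + 3 \left(-32\right)\right)\right) = \left(24368 + 125\right) + \left(14460 - 98\right) = 24493 + \left(14460 - 98\right) = 24493 + 14362 = 38855$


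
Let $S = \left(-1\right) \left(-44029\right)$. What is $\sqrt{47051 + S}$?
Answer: $6 \sqrt{2530} \approx 301.79$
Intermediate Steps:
$S = 44029$
$\sqrt{47051 + S} = \sqrt{47051 + 44029} = \sqrt{91080} = 6 \sqrt{2530}$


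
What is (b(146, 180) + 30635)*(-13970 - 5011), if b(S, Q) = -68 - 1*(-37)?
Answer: -580894524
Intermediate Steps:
b(S, Q) = -31 (b(S, Q) = -68 + 37 = -31)
(b(146, 180) + 30635)*(-13970 - 5011) = (-31 + 30635)*(-13970 - 5011) = 30604*(-18981) = -580894524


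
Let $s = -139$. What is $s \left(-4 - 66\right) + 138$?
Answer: $9868$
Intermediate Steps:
$s \left(-4 - 66\right) + 138 = - 139 \left(-4 - 66\right) + 138 = \left(-139\right) \left(-70\right) + 138 = 9730 + 138 = 9868$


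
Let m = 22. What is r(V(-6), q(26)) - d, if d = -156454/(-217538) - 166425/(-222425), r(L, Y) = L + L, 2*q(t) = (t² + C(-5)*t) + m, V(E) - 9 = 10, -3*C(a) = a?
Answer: 5050459326/138245399 ≈ 36.533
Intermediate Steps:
C(a) = -a/3
V(E) = 19 (V(E) = 9 + 10 = 19)
q(t) = 11 + t²/2 + 5*t/6 (q(t) = ((t² + (-⅓*(-5))*t) + 22)/2 = ((t² + 5*t/3) + 22)/2 = (22 + t² + 5*t/3)/2 = 11 + t²/2 + 5*t/6)
r(L, Y) = 2*L
d = 202865836/138245399 (d = -156454*(-1/217538) - 166425*(-1/222425) = 78227/108769 + 951/1271 = 202865836/138245399 ≈ 1.4674)
r(V(-6), q(26)) - d = 2*19 - 1*202865836/138245399 = 38 - 202865836/138245399 = 5050459326/138245399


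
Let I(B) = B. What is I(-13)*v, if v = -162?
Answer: 2106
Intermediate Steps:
I(-13)*v = -13*(-162) = 2106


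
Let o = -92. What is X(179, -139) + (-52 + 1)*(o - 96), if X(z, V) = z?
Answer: 9767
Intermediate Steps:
X(179, -139) + (-52 + 1)*(o - 96) = 179 + (-52 + 1)*(-92 - 96) = 179 - 51*(-188) = 179 + 9588 = 9767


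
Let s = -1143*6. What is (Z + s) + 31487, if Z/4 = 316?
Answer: 25893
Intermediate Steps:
Z = 1264 (Z = 4*316 = 1264)
s = -6858
(Z + s) + 31487 = (1264 - 6858) + 31487 = -5594 + 31487 = 25893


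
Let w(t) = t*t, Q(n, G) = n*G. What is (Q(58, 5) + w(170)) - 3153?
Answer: 26037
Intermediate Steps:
Q(n, G) = G*n
w(t) = t²
(Q(58, 5) + w(170)) - 3153 = (5*58 + 170²) - 3153 = (290 + 28900) - 3153 = 29190 - 3153 = 26037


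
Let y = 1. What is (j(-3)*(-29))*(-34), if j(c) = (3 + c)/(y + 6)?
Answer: 0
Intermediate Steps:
j(c) = 3/7 + c/7 (j(c) = (3 + c)/(1 + 6) = (3 + c)/7 = (3 + c)*(⅐) = 3/7 + c/7)
(j(-3)*(-29))*(-34) = ((3/7 + (⅐)*(-3))*(-29))*(-34) = ((3/7 - 3/7)*(-29))*(-34) = (0*(-29))*(-34) = 0*(-34) = 0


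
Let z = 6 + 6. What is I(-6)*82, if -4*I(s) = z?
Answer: -246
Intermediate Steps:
z = 12
I(s) = -3 (I(s) = -1/4*12 = -3)
I(-6)*82 = -3*82 = -246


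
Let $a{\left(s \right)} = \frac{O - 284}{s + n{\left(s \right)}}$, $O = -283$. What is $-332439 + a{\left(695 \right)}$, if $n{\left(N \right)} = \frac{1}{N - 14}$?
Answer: $- \frac{157342435071}{473296} \approx -3.3244 \cdot 10^{5}$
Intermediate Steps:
$n{\left(N \right)} = \frac{1}{-14 + N}$
$a{\left(s \right)} = - \frac{567}{s + \frac{1}{-14 + s}}$ ($a{\left(s \right)} = \frac{-283 - 284}{s + \frac{1}{-14 + s}} = - \frac{567}{s + \frac{1}{-14 + s}}$)
$-332439 + a{\left(695 \right)} = -332439 + \frac{567 \left(14 - 695\right)}{1 + 695 \left(-14 + 695\right)} = -332439 + \frac{567 \left(14 - 695\right)}{1 + 695 \cdot 681} = -332439 + 567 \frac{1}{1 + 473295} \left(-681\right) = -332439 + 567 \cdot \frac{1}{473296} \left(-681\right) = -332439 - \frac{386127}{473296} = - \frac{157342435071}{473296}$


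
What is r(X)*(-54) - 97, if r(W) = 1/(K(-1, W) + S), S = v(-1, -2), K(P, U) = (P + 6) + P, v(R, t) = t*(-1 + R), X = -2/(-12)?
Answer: -415/4 ≈ -103.75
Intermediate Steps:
X = ⅙ (X = -2*(-1/12) = ⅙ ≈ 0.16667)
K(P, U) = 6 + 2*P (K(P, U) = (6 + P) + P = 6 + 2*P)
S = 4 (S = -2*(-1 - 1) = -2*(-2) = 4)
r(W) = ⅛ (r(W) = 1/((6 + 2*(-1)) + 4) = 1/((6 - 2) + 4) = 1/(4 + 4) = 1/8 = ⅛)
r(X)*(-54) - 97 = (⅛)*(-54) - 97 = -27/4 - 97 = -415/4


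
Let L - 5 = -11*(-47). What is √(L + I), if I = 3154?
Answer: 2*√919 ≈ 60.630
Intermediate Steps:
L = 522 (L = 5 - 11*(-47) = 5 + 517 = 522)
√(L + I) = √(522 + 3154) = √3676 = 2*√919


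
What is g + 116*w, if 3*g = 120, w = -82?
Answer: -9472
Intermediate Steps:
g = 40 (g = (1/3)*120 = 40)
g + 116*w = 40 + 116*(-82) = 40 - 9512 = -9472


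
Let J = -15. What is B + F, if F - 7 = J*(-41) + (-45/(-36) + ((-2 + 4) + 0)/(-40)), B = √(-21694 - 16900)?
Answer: 3116/5 + I*√38594 ≈ 623.2 + 196.45*I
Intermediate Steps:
B = I*√38594 (B = √(-38594) = I*√38594 ≈ 196.45*I)
F = 3116/5 (F = 7 + (-15*(-41) + (-45/(-36) + ((-2 + 4) + 0)/(-40))) = 7 + (615 + (-45*(-1/36) + (2 + 0)*(-1/40))) = 7 + (615 + (5/4 + 2*(-1/40))) = 7 + (615 + (5/4 - 1/20)) = 7 + (615 + 6/5) = 7 + 3081/5 = 3116/5 ≈ 623.20)
B + F = I*√38594 + 3116/5 = 3116/5 + I*√38594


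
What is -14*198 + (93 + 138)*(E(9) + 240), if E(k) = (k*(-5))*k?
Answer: -40887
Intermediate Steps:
E(k) = -5*k² (E(k) = (-5*k)*k = -5*k²)
-14*198 + (93 + 138)*(E(9) + 240) = -14*198 + (93 + 138)*(-5*9² + 240) = -2772 + 231*(-5*81 + 240) = -2772 + 231*(-405 + 240) = -2772 + 231*(-165) = -2772 - 38115 = -40887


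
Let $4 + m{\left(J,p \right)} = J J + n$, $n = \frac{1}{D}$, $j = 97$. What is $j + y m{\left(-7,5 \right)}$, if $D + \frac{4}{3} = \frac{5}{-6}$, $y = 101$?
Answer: $\frac{59740}{13} \approx 4595.4$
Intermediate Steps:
$D = - \frac{13}{6}$ ($D = - \frac{4}{3} + \frac{5}{-6} = - \frac{4}{3} + 5 \left(- \frac{1}{6}\right) = - \frac{4}{3} - \frac{5}{6} = - \frac{13}{6} \approx -2.1667$)
$n = - \frac{6}{13}$ ($n = \frac{1}{- \frac{13}{6}} = - \frac{6}{13} \approx -0.46154$)
$m{\left(J,p \right)} = - \frac{58}{13} + J^{2}$ ($m{\left(J,p \right)} = -4 + \left(J J - \frac{6}{13}\right) = -4 + \left(J^{2} - \frac{6}{13}\right) = -4 + \left(- \frac{6}{13} + J^{2}\right) = - \frac{58}{13} + J^{2}$)
$j + y m{\left(-7,5 \right)} = 97 + 101 \left(- \frac{58}{13} + \left(-7\right)^{2}\right) = 97 + 101 \left(- \frac{58}{13} + 49\right) = 97 + 101 \cdot \frac{579}{13} = 97 + \frac{58479}{13} = \frac{59740}{13}$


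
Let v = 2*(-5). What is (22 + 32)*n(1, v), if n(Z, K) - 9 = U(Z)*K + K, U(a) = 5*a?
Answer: -2754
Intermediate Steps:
v = -10
n(Z, K) = 9 + K + 5*K*Z (n(Z, K) = 9 + ((5*Z)*K + K) = 9 + (5*K*Z + K) = 9 + (K + 5*K*Z) = 9 + K + 5*K*Z)
(22 + 32)*n(1, v) = (22 + 32)*(9 - 10 + 5*(-10)*1) = 54*(9 - 10 - 50) = 54*(-51) = -2754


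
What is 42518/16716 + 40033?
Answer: 47802439/1194 ≈ 40036.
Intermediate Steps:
42518/16716 + 40033 = 42518*(1/16716) + 40033 = 3037/1194 + 40033 = 47802439/1194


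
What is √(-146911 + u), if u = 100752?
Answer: I*√46159 ≈ 214.85*I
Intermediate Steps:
√(-146911 + u) = √(-146911 + 100752) = √(-46159) = I*√46159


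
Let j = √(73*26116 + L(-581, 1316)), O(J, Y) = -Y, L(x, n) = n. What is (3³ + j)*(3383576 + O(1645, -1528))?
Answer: 91397808 + 20310624*√52994 ≈ 4.7670e+9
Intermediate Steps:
j = 6*√52994 (j = √(73*26116 + 1316) = √(1906468 + 1316) = √1907784 = 6*√52994 ≈ 1381.2)
(3³ + j)*(3383576 + O(1645, -1528)) = (3³ + 6*√52994)*(3383576 - 1*(-1528)) = (27 + 6*√52994)*(3383576 + 1528) = (27 + 6*√52994)*3385104 = 91397808 + 20310624*√52994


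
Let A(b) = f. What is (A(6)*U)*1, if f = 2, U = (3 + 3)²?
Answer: 72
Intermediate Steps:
U = 36 (U = 6² = 36)
A(b) = 2
(A(6)*U)*1 = (2*36)*1 = 72*1 = 72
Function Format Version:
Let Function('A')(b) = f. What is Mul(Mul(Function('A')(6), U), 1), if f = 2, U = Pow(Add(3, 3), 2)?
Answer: 72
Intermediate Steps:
U = 36 (U = Pow(6, 2) = 36)
Function('A')(b) = 2
Mul(Mul(Function('A')(6), U), 1) = Mul(Mul(2, 36), 1) = Mul(72, 1) = 72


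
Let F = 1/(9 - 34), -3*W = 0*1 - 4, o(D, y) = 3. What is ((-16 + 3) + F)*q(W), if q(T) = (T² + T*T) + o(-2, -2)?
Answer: -19234/225 ≈ -85.484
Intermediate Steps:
W = 4/3 (W = -(0*1 - 4)/3 = -(0 - 4)/3 = -⅓*(-4) = 4/3 ≈ 1.3333)
q(T) = 3 + 2*T² (q(T) = (T² + T*T) + 3 = (T² + T²) + 3 = 2*T² + 3 = 3 + 2*T²)
F = -1/25 (F = 1/(-25) = -1/25 ≈ -0.040000)
((-16 + 3) + F)*q(W) = ((-16 + 3) - 1/25)*(3 + 2*(4/3)²) = (-13 - 1/25)*(3 + 2*(16/9)) = -326*(3 + 32/9)/25 = -326/25*59/9 = -19234/225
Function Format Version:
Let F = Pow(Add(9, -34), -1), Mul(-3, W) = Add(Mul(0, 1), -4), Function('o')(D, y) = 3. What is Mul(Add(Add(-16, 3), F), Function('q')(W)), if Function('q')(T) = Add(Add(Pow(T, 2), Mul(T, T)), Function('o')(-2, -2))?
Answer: Rational(-19234, 225) ≈ -85.484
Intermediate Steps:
W = Rational(4, 3) (W = Mul(Rational(-1, 3), Add(Mul(0, 1), -4)) = Mul(Rational(-1, 3), Add(0, -4)) = Mul(Rational(-1, 3), -4) = Rational(4, 3) ≈ 1.3333)
Function('q')(T) = Add(3, Mul(2, Pow(T, 2))) (Function('q')(T) = Add(Add(Pow(T, 2), Mul(T, T)), 3) = Add(Add(Pow(T, 2), Pow(T, 2)), 3) = Add(Mul(2, Pow(T, 2)), 3) = Add(3, Mul(2, Pow(T, 2))))
F = Rational(-1, 25) (F = Pow(-25, -1) = Rational(-1, 25) ≈ -0.040000)
Mul(Add(Add(-16, 3), F), Function('q')(W)) = Mul(Add(Add(-16, 3), Rational(-1, 25)), Add(3, Mul(2, Pow(Rational(4, 3), 2)))) = Mul(Add(-13, Rational(-1, 25)), Add(3, Mul(2, Rational(16, 9)))) = Mul(Rational(-326, 25), Add(3, Rational(32, 9))) = Mul(Rational(-326, 25), Rational(59, 9)) = Rational(-19234, 225)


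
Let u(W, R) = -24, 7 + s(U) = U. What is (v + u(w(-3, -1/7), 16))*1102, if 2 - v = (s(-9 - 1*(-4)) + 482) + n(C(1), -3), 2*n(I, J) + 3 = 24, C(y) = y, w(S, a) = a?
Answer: -553755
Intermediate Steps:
s(U) = -7 + U
n(I, J) = 21/2 (n(I, J) = -3/2 + (½)*24 = -3/2 + 12 = 21/2)
v = -957/2 (v = 2 - (((-7 + (-9 - 1*(-4))) + 482) + 21/2) = 2 - (((-7 + (-9 + 4)) + 482) + 21/2) = 2 - (((-7 - 5) + 482) + 21/2) = 2 - ((-12 + 482) + 21/2) = 2 - (470 + 21/2) = 2 - 1*961/2 = 2 - 961/2 = -957/2 ≈ -478.50)
(v + u(w(-3, -1/7), 16))*1102 = (-957/2 - 24)*1102 = -1005/2*1102 = -553755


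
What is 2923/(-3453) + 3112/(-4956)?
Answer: -2102677/1426089 ≈ -1.4744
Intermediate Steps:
2923/(-3453) + 3112/(-4956) = 2923*(-1/3453) + 3112*(-1/4956) = -2923/3453 - 778/1239 = -2102677/1426089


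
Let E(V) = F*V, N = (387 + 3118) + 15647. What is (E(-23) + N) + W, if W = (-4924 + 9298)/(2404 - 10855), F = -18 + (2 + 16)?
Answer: 5994414/313 ≈ 19151.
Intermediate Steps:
F = 0 (F = -18 + 18 = 0)
W = -162/313 (W = 4374/(-8451) = 4374*(-1/8451) = -162/313 ≈ -0.51757)
N = 19152 (N = 3505 + 15647 = 19152)
E(V) = 0 (E(V) = 0*V = 0)
(E(-23) + N) + W = (0 + 19152) - 162/313 = 19152 - 162/313 = 5994414/313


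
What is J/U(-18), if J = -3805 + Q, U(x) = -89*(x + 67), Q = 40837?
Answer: -37032/4361 ≈ -8.4916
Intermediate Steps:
U(x) = -5963 - 89*x (U(x) = -89*(67 + x) = -5963 - 89*x)
J = 37032 (J = -3805 + 40837 = 37032)
J/U(-18) = 37032/(-5963 - 89*(-18)) = 37032/(-5963 + 1602) = 37032/(-4361) = 37032*(-1/4361) = -37032/4361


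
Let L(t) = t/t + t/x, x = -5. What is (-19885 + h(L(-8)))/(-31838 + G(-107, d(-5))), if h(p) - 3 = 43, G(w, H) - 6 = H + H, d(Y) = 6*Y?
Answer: 1167/1876 ≈ 0.62207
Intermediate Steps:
G(w, H) = 6 + 2*H (G(w, H) = 6 + (H + H) = 6 + 2*H)
L(t) = 1 - t/5 (L(t) = t/t + t/(-5) = 1 + t*(-1/5) = 1 - t/5)
h(p) = 46 (h(p) = 3 + 43 = 46)
(-19885 + h(L(-8)))/(-31838 + G(-107, d(-5))) = (-19885 + 46)/(-31838 + (6 + 2*(6*(-5)))) = -19839/(-31838 + (6 + 2*(-30))) = -19839/(-31838 + (6 - 60)) = -19839/(-31838 - 54) = -19839/(-31892) = -19839*(-1/31892) = 1167/1876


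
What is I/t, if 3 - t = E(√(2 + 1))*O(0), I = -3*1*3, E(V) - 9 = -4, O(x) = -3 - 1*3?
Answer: -3/11 ≈ -0.27273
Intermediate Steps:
O(x) = -6 (O(x) = -3 - 3 = -6)
E(V) = 5 (E(V) = 9 - 4 = 5)
I = -9 (I = -3*3 = -9)
t = 33 (t = 3 - 5*(-6) = 3 - 1*(-30) = 3 + 30 = 33)
I/t = -9/33 = -9*1/33 = -3/11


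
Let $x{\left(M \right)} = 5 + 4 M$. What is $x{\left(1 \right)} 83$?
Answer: $747$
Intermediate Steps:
$x{\left(1 \right)} 83 = \left(5 + 4 \cdot 1\right) 83 = \left(5 + 4\right) 83 = 9 \cdot 83 = 747$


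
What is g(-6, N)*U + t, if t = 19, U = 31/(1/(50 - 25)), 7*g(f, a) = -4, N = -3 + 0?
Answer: -2967/7 ≈ -423.86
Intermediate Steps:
N = -3
g(f, a) = -4/7 (g(f, a) = (⅐)*(-4) = -4/7)
U = 775 (U = 31/(1/25) = 31*25 = 775)
g(-6, N)*U + t = -4/7*775 + 19 = -3100/7 + 19 = -2967/7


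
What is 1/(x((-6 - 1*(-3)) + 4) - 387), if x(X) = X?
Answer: -1/386 ≈ -0.0025907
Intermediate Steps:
1/(x((-6 - 1*(-3)) + 4) - 387) = 1/(((-6 - 1*(-3)) + 4) - 387) = 1/(((-6 + 3) + 4) - 387) = 1/((-3 + 4) - 387) = 1/(1 - 387) = 1/(-386) = -1/386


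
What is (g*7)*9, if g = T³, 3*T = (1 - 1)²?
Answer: 0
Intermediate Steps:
T = 0 (T = (1 - 1)²/3 = (⅓)*0² = (⅓)*0 = 0)
g = 0 (g = 0³ = 0)
(g*7)*9 = (0*7)*9 = 0*9 = 0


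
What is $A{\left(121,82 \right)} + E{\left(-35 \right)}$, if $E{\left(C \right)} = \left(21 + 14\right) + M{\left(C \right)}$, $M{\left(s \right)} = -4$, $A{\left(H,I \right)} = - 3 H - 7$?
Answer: $-339$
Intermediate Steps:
$A{\left(H,I \right)} = -7 - 3 H$
$E{\left(C \right)} = 31$ ($E{\left(C \right)} = \left(21 + 14\right) - 4 = 35 - 4 = 31$)
$A{\left(121,82 \right)} + E{\left(-35 \right)} = \left(-7 - 363\right) + 31 = -370 + 31 = -339$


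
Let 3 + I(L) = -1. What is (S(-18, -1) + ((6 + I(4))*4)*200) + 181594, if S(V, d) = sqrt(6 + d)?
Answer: 183194 + sqrt(5) ≈ 1.8320e+5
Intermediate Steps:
I(L) = -4 (I(L) = -3 - 1 = -4)
(S(-18, -1) + ((6 + I(4))*4)*200) + 181594 = (sqrt(6 - 1) + ((6 - 4)*4)*200) + 181594 = (sqrt(5) + (2*4)*200) + 181594 = (sqrt(5) + 8*200) + 181594 = (sqrt(5) + 1600) + 181594 = (1600 + sqrt(5)) + 181594 = 183194 + sqrt(5)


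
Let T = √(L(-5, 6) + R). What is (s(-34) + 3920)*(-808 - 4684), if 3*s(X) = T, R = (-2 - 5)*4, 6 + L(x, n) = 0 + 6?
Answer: -21528640 - 10984*I*√7/3 ≈ -2.1529e+7 - 9687.0*I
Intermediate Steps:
L(x, n) = 0 (L(x, n) = -6 + (0 + 6) = -6 + 6 = 0)
R = -28 (R = -7*4 = -28)
T = 2*I*√7 (T = √(0 - 28) = √(-28) = 2*I*√7 ≈ 5.2915*I)
s(X) = 2*I*√7/3 (s(X) = (2*I*√7)/3 = 2*I*√7/3)
(s(-34) + 3920)*(-808 - 4684) = (2*I*√7/3 + 3920)*(-808 - 4684) = (3920 + 2*I*√7/3)*(-5492) = -21528640 - 10984*I*√7/3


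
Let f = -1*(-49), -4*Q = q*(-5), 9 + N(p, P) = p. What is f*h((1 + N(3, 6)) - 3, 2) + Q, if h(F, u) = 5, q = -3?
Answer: 965/4 ≈ 241.25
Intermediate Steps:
N(p, P) = -9 + p
Q = -15/4 (Q = -(-3)*(-5)/4 = -¼*15 = -15/4 ≈ -3.7500)
f = 49
f*h((1 + N(3, 6)) - 3, 2) + Q = 49*5 - 15/4 = 245 - 15/4 = 965/4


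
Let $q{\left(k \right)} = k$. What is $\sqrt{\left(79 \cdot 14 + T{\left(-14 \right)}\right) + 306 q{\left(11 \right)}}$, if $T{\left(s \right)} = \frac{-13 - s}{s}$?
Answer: $\frac{\sqrt{876498}}{14} \approx 66.872$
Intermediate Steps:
$T{\left(s \right)} = \frac{-13 - s}{s}$
$\sqrt{\left(79 \cdot 14 + T{\left(-14 \right)}\right) + 306 q{\left(11 \right)}} = \sqrt{\left(79 \cdot 14 + \frac{-13 - -14}{-14}\right) + 306 \cdot 11} = \sqrt{\left(1106 - \frac{-13 + 14}{14}\right) + 3366} = \sqrt{\left(1106 - \frac{1}{14}\right) + 3366} = \sqrt{\frac{15483}{14} + 3366} = \sqrt{\frac{62607}{14}} = \frac{\sqrt{876498}}{14}$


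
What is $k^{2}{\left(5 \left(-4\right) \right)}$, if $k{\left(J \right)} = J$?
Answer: $400$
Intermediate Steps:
$k^{2}{\left(5 \left(-4\right) \right)} = \left(5 \left(-4\right)\right)^{2} = \left(-20\right)^{2} = 400$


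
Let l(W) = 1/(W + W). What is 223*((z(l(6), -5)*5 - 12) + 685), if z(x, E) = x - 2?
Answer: 1775303/12 ≈ 1.4794e+5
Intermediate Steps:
l(W) = 1/(2*W)
z(x, E) = -2 + x
223*((z(l(6), -5)*5 - 12) + 685) = 223*(((-2 + (1/2)/6)*5 - 12) + 685) = 223*(((-2 + (1/2)*(1/6))*5 - 12) + 685) = 223*(((-2 + 1/12)*5 - 12) + 685) = 223*((-23/12*5 - 12) + 685) = 223*((-115/12 - 12) + 685) = 223*(-259/12 + 685) = 223*(7961/12) = 1775303/12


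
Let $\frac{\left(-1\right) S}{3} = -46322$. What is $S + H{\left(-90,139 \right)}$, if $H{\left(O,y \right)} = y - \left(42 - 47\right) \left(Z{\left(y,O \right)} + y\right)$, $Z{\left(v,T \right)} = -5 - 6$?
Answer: $139745$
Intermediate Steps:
$S = 138966$ ($S = \left(-3\right) \left(-46322\right) = 138966$)
$Z{\left(v,T \right)} = -11$ ($Z{\left(v,T \right)} = -5 - 6 = -11$)
$H{\left(O,y \right)} = -55 + 6 y$ ($H{\left(O,y \right)} = y - \left(42 - 47\right) \left(-11 + y\right) = y - - 5 \left(-11 + y\right) = y - \left(55 - 5 y\right) = y + \left(-55 + 5 y\right) = -55 + 6 y$)
$S + H{\left(-90,139 \right)} = 138966 + \left(-55 + 6 \cdot 139\right) = 138966 + \left(-55 + 834\right) = 138966 + 779 = 139745$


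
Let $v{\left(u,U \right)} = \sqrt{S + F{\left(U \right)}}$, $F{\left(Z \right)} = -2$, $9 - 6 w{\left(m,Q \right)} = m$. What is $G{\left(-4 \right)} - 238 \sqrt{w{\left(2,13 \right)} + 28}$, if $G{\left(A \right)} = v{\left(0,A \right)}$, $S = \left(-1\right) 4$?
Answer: $- \frac{595 \sqrt{42}}{3} + i \sqrt{6} \approx -1285.3 + 2.4495 i$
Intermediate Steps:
$S = -4$
$w{\left(m,Q \right)} = \frac{3}{2} - \frac{m}{6}$
$v{\left(u,U \right)} = i \sqrt{6}$ ($v{\left(u,U \right)} = \sqrt{-4 - 2} = \sqrt{-6} = i \sqrt{6}$)
$G{\left(A \right)} = i \sqrt{6}$
$G{\left(-4 \right)} - 238 \sqrt{w{\left(2,13 \right)} + 28} = i \sqrt{6} - 238 \sqrt{\left(\frac{3}{2} - \frac{1}{3}\right) + 28} = i \sqrt{6} - 238 \sqrt{\frac{7}{6} + 28} = i \sqrt{6} - 238 \sqrt{\frac{175}{6}} = i \sqrt{6} - 238 \frac{5 \sqrt{42}}{6} = i \sqrt{6} - \frac{595 \sqrt{42}}{3} = - \frac{595 \sqrt{42}}{3} + i \sqrt{6}$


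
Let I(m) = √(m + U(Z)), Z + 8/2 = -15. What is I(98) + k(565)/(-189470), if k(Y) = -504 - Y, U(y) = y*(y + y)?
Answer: 1069/189470 + 2*√205 ≈ 28.641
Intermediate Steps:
Z = -19 (Z = -4 - 15 = -19)
U(y) = 2*y² (U(y) = y*(2*y) = 2*y²)
I(m) = √(722 + m) (I(m) = √(m + 2*(-19)²) = √(m + 2*361) = √(m + 722) = √(722 + m))
I(98) + k(565)/(-189470) = √(722 + 98) + (-504 - 1*565)/(-189470) = √820 + (-504 - 565)*(-1/189470) = 2*√205 - 1069*(-1/189470) = 2*√205 + 1069/189470 = 1069/189470 + 2*√205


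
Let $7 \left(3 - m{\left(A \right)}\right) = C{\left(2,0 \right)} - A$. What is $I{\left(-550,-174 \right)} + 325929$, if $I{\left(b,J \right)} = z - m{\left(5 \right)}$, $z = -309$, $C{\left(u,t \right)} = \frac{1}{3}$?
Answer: $\frac{976849}{3} \approx 3.2562 \cdot 10^{5}$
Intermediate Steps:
$C{\left(u,t \right)} = \frac{1}{3}$
$m{\left(A \right)} = \frac{62}{21} + \frac{A}{7}$ ($m{\left(A \right)} = 3 - \frac{\frac{1}{3} - A}{7} = 3 + \left(- \frac{1}{21} + \frac{A}{7}\right) = \frac{62}{21} + \frac{A}{7}$)
$I{\left(b,J \right)} = - \frac{938}{3}$ ($I{\left(b,J \right)} = -309 - \left(\frac{62}{21} + \frac{1}{7} \cdot 5\right) = -309 - \left(\frac{62}{21} + \frac{5}{7}\right) = -309 - \frac{11}{3} = - \frac{938}{3}$)
$I{\left(-550,-174 \right)} + 325929 = - \frac{938}{3} + 325929 = \frac{976849}{3}$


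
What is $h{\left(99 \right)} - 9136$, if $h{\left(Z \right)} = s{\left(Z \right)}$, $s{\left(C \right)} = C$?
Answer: $-9037$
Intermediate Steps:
$h{\left(Z \right)} = Z$
$h{\left(99 \right)} - 9136 = 99 - 9136 = -9037$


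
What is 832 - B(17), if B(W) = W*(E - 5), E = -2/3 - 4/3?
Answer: 951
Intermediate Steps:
E = -2 (E = -2*1/3 - 4*1/3 = -2/3 - 4/3 = -2)
B(W) = -7*W (B(W) = W*(-2 - 5) = W*(-7) = -7*W)
832 - B(17) = 832 - (-7)*17 = 832 - 1*(-119) = 832 + 119 = 951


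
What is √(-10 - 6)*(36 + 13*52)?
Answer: 2848*I ≈ 2848.0*I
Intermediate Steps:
√(-10 - 6)*(36 + 13*52) = √(-16)*(36 + 676) = (4*I)*712 = 2848*I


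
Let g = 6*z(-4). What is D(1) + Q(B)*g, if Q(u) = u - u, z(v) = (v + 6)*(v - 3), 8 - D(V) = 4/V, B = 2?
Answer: 4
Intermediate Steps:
D(V) = 8 - 4/V
z(v) = (-3 + v)*(6 + v) (z(v) = (6 + v)*(-3 + v) = (-3 + v)*(6 + v))
Q(u) = 0
g = -84 (g = 6*(-18 + (-4)² + 3*(-4)) = 6*(-18 + 16 - 12) = 6*(-14) = -84)
D(1) + Q(B)*g = (8 - 4/1) + 0*(-84) = (8 - 4*1) + 0 = (8 - 4) + 0 = 4 + 0 = 4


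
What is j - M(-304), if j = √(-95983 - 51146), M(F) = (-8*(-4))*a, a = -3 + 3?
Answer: I*√147129 ≈ 383.57*I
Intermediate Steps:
a = 0
M(F) = 0 (M(F) = -8*(-4)*0 = 32*0 = 0)
j = I*√147129 (j = √(-147129) = I*√147129 ≈ 383.57*I)
j - M(-304) = I*√147129 - 1*0 = I*√147129 + 0 = I*√147129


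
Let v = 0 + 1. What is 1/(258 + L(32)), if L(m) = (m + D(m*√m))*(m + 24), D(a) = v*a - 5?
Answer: -885/49813774 + 1792*√2/24906887 ≈ 8.3984e-5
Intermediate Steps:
v = 1
D(a) = -5 + a (D(a) = 1*a - 5 = a - 5 = -5 + a)
L(m) = (24 + m)*(-5 + m + m^(3/2)) (L(m) = (m + (-5 + m*√m))*(m + 24) = (m + (-5 + m^(3/2)))*(24 + m) = (-5 + m + m^(3/2))*(24 + m) = (24 + m)*(-5 + m + m^(3/2)))
1/(258 + L(32)) = 1/(258 + (-120 + 32² + 32^(5/2) + 19*32 + 24*32^(3/2))) = 1/(258 + (-120 + 1024 + 4096*√2 + 608 + 24*(128*√2))) = 1/(258 + (-120 + 1024 + 4096*√2 + 608 + 3072*√2)) = 1/(258 + (1512 + 7168*√2)) = 1/(1770 + 7168*√2)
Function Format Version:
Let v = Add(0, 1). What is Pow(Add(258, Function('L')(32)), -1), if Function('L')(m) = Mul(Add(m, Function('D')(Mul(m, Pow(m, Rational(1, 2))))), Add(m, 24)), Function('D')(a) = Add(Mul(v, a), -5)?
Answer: Add(Rational(-885, 49813774), Mul(Rational(1792, 24906887), Pow(2, Rational(1, 2)))) ≈ 8.3984e-5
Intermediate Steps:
v = 1
Function('D')(a) = Add(-5, a) (Function('D')(a) = Add(Mul(1, a), -5) = Add(a, -5) = Add(-5, a))
Function('L')(m) = Mul(Add(24, m), Add(-5, m, Pow(m, Rational(3, 2)))) (Function('L')(m) = Mul(Add(m, Add(-5, Mul(m, Pow(m, Rational(1, 2))))), Add(m, 24)) = Mul(Add(m, Add(-5, Pow(m, Rational(3, 2)))), Add(24, m)) = Mul(Add(-5, m, Pow(m, Rational(3, 2))), Add(24, m)) = Mul(Add(24, m), Add(-5, m, Pow(m, Rational(3, 2)))))
Pow(Add(258, Function('L')(32)), -1) = Pow(Add(258, Add(-120, Pow(32, 2), Pow(32, Rational(5, 2)), Mul(19, 32), Mul(24, Pow(32, Rational(3, 2))))), -1) = Pow(Add(258, Add(-120, 1024, Mul(4096, Pow(2, Rational(1, 2))), 608, Mul(24, Mul(128, Pow(2, Rational(1, 2)))))), -1) = Pow(Add(258, Add(-120, 1024, Mul(4096, Pow(2, Rational(1, 2))), 608, Mul(3072, Pow(2, Rational(1, 2))))), -1) = Pow(Add(258, Add(1512, Mul(7168, Pow(2, Rational(1, 2))))), -1) = Pow(Add(1770, Mul(7168, Pow(2, Rational(1, 2)))), -1)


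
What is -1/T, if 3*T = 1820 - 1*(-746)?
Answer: -3/2566 ≈ -0.0011691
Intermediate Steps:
T = 2566/3 (T = (1820 - 1*(-746))/3 = (1820 + 746)/3 = (1/3)*2566 = 2566/3 ≈ 855.33)
-1/T = -1/2566/3 = -1*3/2566 = -3/2566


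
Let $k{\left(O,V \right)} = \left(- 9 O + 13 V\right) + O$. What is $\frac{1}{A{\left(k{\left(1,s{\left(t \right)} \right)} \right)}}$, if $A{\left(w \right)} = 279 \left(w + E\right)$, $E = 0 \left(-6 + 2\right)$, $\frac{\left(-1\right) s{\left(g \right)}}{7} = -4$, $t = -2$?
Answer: $\frac{1}{99324} \approx 1.0068 \cdot 10^{-5}$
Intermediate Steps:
$s{\left(g \right)} = 28$ ($s{\left(g \right)} = \left(-7\right) \left(-4\right) = 28$)
$E = 0$ ($E = 0 \left(-4\right) = 0$)
$k{\left(O,V \right)} = - 8 O + 13 V$
$A{\left(w \right)} = 279 w$ ($A{\left(w \right)} = 279 \left(w + 0\right) = 279 w$)
$\frac{1}{A{\left(k{\left(1,s{\left(t \right)} \right)} \right)}} = \frac{1}{279 \left(\left(-8\right) 1 + 13 \cdot 28\right)} = \frac{1}{279 \left(-8 + 364\right)} = \frac{1}{279 \cdot 356} = \frac{1}{99324}$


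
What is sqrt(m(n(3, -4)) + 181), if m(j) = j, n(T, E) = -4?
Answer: sqrt(177) ≈ 13.304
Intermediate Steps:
sqrt(m(n(3, -4)) + 181) = sqrt(-4 + 181) = sqrt(177)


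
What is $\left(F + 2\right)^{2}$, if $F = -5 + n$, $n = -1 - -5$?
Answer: $1$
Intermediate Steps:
$n = 4$ ($n = -1 + 5 = 4$)
$F = -1$ ($F = -5 + 4 = -1$)
$\left(F + 2\right)^{2} = \left(-1 + 2\right)^{2} = 1^{2} = 1$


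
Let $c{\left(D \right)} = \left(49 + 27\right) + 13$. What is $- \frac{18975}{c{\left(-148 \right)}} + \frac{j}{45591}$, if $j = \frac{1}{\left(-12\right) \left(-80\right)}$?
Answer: $- \frac{830485655911}{3895295040} \approx -213.2$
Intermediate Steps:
$j = \frac{1}{960} \approx 0.0010417$
$c{\left(D \right)} = 89$ ($c{\left(D \right)} = 76 + 13 = 89$)
$- \frac{18975}{c{\left(-148 \right)}} + \frac{j}{45591} = - \frac{18975}{89} + \frac{1}{960 \cdot 45591} = \left(-18975\right) \frac{1}{89} + \frac{1}{960} \cdot \frac{1}{45591} = - \frac{18975}{89} + \frac{1}{43767360} = - \frac{830485655911}{3895295040}$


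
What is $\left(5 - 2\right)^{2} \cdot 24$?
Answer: $216$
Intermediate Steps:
$\left(5 - 2\right)^{2} \cdot 24 = 3^{2} \cdot 24 = 9 \cdot 24 = 216$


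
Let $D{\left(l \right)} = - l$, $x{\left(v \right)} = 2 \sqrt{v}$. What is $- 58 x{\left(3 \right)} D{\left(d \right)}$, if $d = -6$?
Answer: $- 696 \sqrt{3} \approx -1205.5$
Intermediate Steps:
$- 58 x{\left(3 \right)} D{\left(d \right)} = - 58 \cdot 2 \sqrt{3} \left(\left(-1\right) \left(-6\right)\right) = - 116 \sqrt{3} \cdot 6 = - 696 \sqrt{3}$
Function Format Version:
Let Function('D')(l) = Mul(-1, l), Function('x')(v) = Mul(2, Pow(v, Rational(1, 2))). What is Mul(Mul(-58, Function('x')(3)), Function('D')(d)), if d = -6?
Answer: Mul(-696, Pow(3, Rational(1, 2))) ≈ -1205.5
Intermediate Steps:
Mul(Mul(-58, Function('x')(3)), Function('D')(d)) = Mul(Mul(-58, Mul(2, Pow(3, Rational(1, 2)))), Mul(-1, -6)) = Mul(Mul(-116, Pow(3, Rational(1, 2))), 6) = Mul(-696, Pow(3, Rational(1, 2)))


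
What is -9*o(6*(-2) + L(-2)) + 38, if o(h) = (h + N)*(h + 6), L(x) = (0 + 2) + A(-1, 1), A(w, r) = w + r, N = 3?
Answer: -214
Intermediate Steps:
A(w, r) = r + w
L(x) = 2 (L(x) = (0 + 2) + (1 - 1) = 2 + 0 = 2)
o(h) = (3 + h)*(6 + h) (o(h) = (h + 3)*(h + 6) = (3 + h)*(6 + h))
-9*o(6*(-2) + L(-2)) + 38 = -9*(18 + (6*(-2) + 2)**2 + 9*(6*(-2) + 2)) + 38 = -9*(18 + (-12 + 2)**2 + 9*(-12 + 2)) + 38 = -9*(18 + (-10)**2 + 9*(-10)) + 38 = -9*(18 + 100 - 90) + 38 = -9*28 + 38 = -252 + 38 = -214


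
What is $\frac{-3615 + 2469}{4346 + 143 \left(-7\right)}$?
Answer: $- \frac{382}{1115} \approx -0.3426$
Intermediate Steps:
$\frac{-3615 + 2469}{4346 + 143 \left(-7\right)} = - \frac{1146}{4346 - 1001} = - \frac{1146}{3345} = \left(-1146\right) \frac{1}{3345} = - \frac{382}{1115}$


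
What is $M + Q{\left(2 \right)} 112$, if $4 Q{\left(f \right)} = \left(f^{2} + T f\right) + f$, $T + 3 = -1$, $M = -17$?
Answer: $-73$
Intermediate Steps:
$T = -4$ ($T = -3 - 1 = -4$)
$Q{\left(f \right)} = - \frac{3 f}{4} + \frac{f^{2}}{4}$ ($Q{\left(f \right)} = \frac{\left(f^{2} - 4 f\right) + f}{4} = \frac{f^{2} - 3 f}{4} = - \frac{3 f}{4} + \frac{f^{2}}{4}$)
$M + Q{\left(2 \right)} 112 = -17 + \frac{1}{4} \cdot 2 \left(-3 + 2\right) 112 = -17 + \frac{1}{4} \cdot 2 \left(-1\right) 112 = -17 - 56 = -73$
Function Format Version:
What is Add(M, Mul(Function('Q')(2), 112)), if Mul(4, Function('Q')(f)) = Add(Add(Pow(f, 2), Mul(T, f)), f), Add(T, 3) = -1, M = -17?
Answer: -73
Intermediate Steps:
T = -4 (T = Add(-3, -1) = -4)
Function('Q')(f) = Add(Mul(Rational(-3, 4), f), Mul(Rational(1, 4), Pow(f, 2))) (Function('Q')(f) = Mul(Rational(1, 4), Add(Add(Pow(f, 2), Mul(-4, f)), f)) = Mul(Rational(1, 4), Add(Pow(f, 2), Mul(-3, f))) = Add(Mul(Rational(-3, 4), f), Mul(Rational(1, 4), Pow(f, 2))))
Add(M, Mul(Function('Q')(2), 112)) = Add(-17, Mul(Mul(Rational(1, 4), 2, Add(-3, 2)), 112)) = Add(-17, Mul(Mul(Rational(1, 4), 2, -1), 112)) = Add(-17, Mul(Rational(-1, 2), 112)) = Add(-17, -56) = -73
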